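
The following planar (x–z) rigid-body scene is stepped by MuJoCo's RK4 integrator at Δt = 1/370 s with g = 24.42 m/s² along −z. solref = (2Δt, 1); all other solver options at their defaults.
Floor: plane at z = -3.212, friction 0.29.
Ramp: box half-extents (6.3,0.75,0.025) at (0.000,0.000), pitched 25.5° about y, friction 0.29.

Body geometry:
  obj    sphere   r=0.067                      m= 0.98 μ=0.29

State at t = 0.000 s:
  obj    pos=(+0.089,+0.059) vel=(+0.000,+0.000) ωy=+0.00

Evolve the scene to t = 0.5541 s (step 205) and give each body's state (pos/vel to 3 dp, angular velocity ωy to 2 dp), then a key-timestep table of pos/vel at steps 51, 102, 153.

State at t = 0.5541 s:
  obj    pos=(+1.130,-0.437) vel=(+3.755,-1.791) ωy=+62.09

Key-timestep trajectory:
   step    t(s)  obj.x    obj.z    obj.vx   obj.vz 
     51  0.1378   +0.154  +0.029  +0.934  -0.446
    102  0.2757   +0.347  -0.063  +1.869  -0.891
    153  0.4135   +0.669  -0.217  +2.803  -1.337


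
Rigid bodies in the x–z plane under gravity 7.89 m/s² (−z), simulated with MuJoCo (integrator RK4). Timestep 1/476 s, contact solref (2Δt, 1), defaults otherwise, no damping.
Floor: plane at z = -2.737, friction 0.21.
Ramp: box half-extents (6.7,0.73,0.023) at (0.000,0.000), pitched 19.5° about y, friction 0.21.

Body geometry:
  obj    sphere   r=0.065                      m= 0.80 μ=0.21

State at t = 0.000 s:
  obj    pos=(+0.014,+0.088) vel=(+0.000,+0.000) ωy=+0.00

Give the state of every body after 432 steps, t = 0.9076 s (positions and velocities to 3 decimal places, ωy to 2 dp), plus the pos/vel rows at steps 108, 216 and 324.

State at t = 0.9076 s:
  obj    pos=(+0.744,-0.170) vel=(+1.609,-0.570) ωy=+26.26

Key-timestep trajectory:
   step    t(s)  obj.x    obj.z    obj.vx   obj.vz 
    108  0.2269   +0.060  +0.072  +0.402  -0.142
    216  0.4538   +0.197  +0.024  +0.805  -0.285
    324  0.6807   +0.425  -0.057  +1.207  -0.427


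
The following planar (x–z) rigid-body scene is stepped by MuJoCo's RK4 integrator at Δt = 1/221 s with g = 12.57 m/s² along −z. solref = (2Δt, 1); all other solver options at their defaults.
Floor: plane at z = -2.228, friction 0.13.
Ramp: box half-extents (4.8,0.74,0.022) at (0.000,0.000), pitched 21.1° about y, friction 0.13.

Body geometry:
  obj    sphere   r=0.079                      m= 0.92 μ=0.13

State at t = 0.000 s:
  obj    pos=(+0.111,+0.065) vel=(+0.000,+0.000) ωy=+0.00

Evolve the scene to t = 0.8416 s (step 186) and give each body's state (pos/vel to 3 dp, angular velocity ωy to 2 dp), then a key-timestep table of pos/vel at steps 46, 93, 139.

State at t = 0.8416 s:
  obj    pos=(+1.179,-0.347) vel=(+2.538,-0.979) ωy=+34.42

Key-timestep trajectory:
   step    t(s)  obj.x    obj.z    obj.vx   obj.vz 
     46  0.2081   +0.177  +0.040  +0.628  -0.242
     93  0.4208   +0.378  -0.038  +1.269  -0.490
    139  0.6290   +0.708  -0.165  +1.897  -0.732


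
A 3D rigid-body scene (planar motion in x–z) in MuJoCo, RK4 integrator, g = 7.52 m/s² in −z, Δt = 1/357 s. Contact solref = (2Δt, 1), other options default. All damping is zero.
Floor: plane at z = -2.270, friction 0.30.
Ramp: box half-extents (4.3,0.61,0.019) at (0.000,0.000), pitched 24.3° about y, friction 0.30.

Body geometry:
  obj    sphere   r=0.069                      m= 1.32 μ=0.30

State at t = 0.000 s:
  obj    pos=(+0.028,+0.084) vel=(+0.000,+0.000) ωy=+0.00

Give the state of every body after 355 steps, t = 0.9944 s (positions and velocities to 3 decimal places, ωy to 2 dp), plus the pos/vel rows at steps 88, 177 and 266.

State at t = 0.9944 s:
  obj    pos=(+1.024,-0.366) vel=(+2.003,-0.905) ωy=+31.85

Key-timestep trajectory:
   step    t(s)  obj.x    obj.z    obj.vx   obj.vz 
     88  0.2465   +0.089  +0.056  +0.497  -0.224
    177  0.4958   +0.276  -0.028  +0.999  -0.451
    266  0.7451   +0.587  -0.169  +1.501  -0.678


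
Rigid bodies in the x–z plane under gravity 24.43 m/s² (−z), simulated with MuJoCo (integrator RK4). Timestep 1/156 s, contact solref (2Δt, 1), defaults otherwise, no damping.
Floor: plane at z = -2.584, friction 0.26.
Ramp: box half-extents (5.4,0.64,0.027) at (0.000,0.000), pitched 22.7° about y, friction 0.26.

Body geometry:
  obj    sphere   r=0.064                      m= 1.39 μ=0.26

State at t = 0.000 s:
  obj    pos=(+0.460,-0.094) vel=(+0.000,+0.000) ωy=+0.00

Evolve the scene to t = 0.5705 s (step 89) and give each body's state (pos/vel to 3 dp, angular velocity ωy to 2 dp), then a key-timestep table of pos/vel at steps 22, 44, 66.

State at t = 0.5705 s:
  obj    pos=(+1.471,-0.517) vel=(+3.544,-1.483) ωy=+60.01

Key-timestep trajectory:
   step    t(s)  obj.x    obj.z    obj.vx   obj.vz 
     22  0.1410   +0.522  -0.120  +0.876  -0.367
     44  0.2821   +0.707  -0.197  +1.753  -0.733
     66  0.4231   +1.016  -0.326  +2.629  -1.100


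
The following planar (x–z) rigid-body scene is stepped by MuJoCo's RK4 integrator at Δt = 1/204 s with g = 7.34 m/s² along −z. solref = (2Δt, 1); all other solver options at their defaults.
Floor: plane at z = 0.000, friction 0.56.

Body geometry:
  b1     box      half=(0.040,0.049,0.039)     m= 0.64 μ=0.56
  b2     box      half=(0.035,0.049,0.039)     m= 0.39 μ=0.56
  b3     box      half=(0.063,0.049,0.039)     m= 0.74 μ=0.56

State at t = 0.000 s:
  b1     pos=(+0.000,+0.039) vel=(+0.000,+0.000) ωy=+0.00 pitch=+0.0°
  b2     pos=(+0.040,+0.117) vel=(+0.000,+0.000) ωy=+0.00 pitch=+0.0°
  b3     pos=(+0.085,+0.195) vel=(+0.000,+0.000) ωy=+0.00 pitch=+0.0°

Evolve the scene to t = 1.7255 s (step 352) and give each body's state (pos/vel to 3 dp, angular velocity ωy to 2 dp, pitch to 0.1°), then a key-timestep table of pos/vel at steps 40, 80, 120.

State at t = 1.7255 s:
  b1     pos=(+0.000,+0.039) vel=(+0.000,+0.000) ωy=+0.00 pitch=+0.0°
  b2     pos=(+0.085,+0.035) vel=(+0.000,+0.000) ωy=+0.00 pitch=+90.0°
  b3     pos=(+0.318,+0.039) vel=(+0.000,+0.000) ωy=+0.00 pitch=+180.0°

Key-timestep trajectory:
   step    t(s)  b1.x    b1.z    b1.vx   b1.vz   b2.x    b2.z    b2.vx   b2.vz   b3.x    b3.z    b3.vx   b3.vz 
     40  0.1961   +0.000  +0.039  +0.000  +0.000   +0.055  +0.114  +0.169  -0.082   +0.127  +0.168  +0.422  -0.411
     80  0.3922   +0.000  +0.039  +0.000  +0.000   +0.090  +0.035  -0.269  -0.120   +0.222  +0.066  +0.326  +0.214
    120  0.5882   +0.000  +0.039  +0.000  +0.000   +0.085  +0.035  +0.000  +0.000   +0.276  +0.070  +0.311  -0.097


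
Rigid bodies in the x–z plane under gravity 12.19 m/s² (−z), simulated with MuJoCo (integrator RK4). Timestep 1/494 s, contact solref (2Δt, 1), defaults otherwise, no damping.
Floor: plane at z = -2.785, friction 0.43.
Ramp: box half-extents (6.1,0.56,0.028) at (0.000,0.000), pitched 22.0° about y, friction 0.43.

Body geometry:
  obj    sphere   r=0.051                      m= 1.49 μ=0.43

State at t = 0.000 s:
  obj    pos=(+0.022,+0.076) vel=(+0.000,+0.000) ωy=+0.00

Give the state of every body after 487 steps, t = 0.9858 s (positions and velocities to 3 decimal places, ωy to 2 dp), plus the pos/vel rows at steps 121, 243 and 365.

State at t = 0.9858 s:
  obj    pos=(+1.492,-0.517) vel=(+2.981,-1.205) ωy=+63.05

Key-timestep trajectory:
   step    t(s)  obj.x    obj.z    obj.vx   obj.vz 
    121  0.2449   +0.113  +0.040  +0.741  -0.299
    243  0.4919   +0.388  -0.072  +1.488  -0.601
    365  0.7389   +0.848  -0.257  +2.235  -0.903


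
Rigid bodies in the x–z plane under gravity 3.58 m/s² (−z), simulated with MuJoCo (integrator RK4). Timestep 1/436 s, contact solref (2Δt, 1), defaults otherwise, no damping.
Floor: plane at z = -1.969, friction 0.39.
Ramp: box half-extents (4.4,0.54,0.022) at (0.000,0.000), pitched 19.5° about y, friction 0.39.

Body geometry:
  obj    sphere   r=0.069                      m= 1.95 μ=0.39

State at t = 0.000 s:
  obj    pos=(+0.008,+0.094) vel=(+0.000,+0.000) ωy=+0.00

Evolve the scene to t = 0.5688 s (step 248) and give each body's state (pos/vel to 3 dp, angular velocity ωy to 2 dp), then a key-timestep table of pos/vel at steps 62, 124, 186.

State at t = 0.5688 s:
  obj    pos=(+0.138,+0.048) vel=(+0.458,-0.162) ωy=+7.04

Key-timestep trajectory:
   step    t(s)  obj.x    obj.z    obj.vx   obj.vz 
     62  0.1422   +0.016  +0.091  +0.114  -0.041
    124  0.2844   +0.040  +0.082  +0.229  -0.081
    186  0.4266   +0.081  +0.068  +0.343  -0.122


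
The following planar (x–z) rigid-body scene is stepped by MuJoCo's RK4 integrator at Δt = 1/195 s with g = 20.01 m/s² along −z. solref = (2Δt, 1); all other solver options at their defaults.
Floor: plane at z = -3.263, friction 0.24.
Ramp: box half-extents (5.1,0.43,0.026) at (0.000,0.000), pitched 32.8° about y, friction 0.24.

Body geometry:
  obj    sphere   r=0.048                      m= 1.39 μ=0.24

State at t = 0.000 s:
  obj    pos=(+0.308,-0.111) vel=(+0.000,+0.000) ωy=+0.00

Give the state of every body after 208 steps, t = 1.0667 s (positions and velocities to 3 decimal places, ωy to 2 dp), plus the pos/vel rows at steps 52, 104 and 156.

State at t = 1.0667 s:
  obj    pos=(+4.011,-2.497) vel=(+6.942,-4.474) ωy=+172.01

Key-timestep trajectory:
   step    t(s)  obj.x    obj.z    obj.vx   obj.vz 
     52  0.2667   +0.540  -0.260  +1.736  -1.119
    104  0.5333   +1.234  -0.707  +3.471  -2.237
    156  0.8000   +2.391  -1.453  +5.207  -3.356


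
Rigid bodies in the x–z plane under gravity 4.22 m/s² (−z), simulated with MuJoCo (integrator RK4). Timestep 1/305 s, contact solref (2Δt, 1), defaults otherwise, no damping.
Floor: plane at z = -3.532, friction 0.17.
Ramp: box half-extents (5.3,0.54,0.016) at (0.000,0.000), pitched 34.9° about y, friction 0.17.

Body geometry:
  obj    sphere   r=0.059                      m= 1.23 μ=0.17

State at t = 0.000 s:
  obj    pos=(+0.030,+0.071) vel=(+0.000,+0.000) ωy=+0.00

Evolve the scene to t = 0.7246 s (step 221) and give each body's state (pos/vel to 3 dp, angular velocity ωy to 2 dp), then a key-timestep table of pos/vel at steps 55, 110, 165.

State at t = 0.7246 s:
  obj    pos=(+0.423,-0.204) vel=(+1.090,-0.746) ωy=+18.15

Key-timestep trajectory:
   step    t(s)  obj.x    obj.z    obj.vx   obj.vz 
     55  0.1803   +0.054  +0.054  +0.271  -0.186
    110  0.3607   +0.127  +0.003  +0.540  -0.377
    165  0.5410   +0.249  -0.082  +0.807  -0.572


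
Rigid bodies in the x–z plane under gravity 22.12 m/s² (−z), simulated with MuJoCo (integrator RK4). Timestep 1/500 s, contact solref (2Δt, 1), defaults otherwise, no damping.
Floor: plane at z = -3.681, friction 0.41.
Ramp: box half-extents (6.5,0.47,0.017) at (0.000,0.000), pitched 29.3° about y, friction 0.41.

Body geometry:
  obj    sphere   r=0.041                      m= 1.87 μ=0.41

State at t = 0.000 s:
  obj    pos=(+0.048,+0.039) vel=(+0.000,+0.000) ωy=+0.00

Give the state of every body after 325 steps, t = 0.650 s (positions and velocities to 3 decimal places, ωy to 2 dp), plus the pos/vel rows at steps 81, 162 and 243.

State at t = 0.650 s:
  obj    pos=(+1.473,-0.760) vel=(+4.383,-2.460) ωy=+122.57

Key-timestep trajectory:
   step    t(s)  obj.x    obj.z    obj.vx   obj.vz 
     81  0.1620   +0.137  -0.010  +1.092  -0.613
    162  0.3240   +0.402  -0.159  +2.185  -1.226
    243  0.4860   +0.845  -0.407  +3.277  -1.839


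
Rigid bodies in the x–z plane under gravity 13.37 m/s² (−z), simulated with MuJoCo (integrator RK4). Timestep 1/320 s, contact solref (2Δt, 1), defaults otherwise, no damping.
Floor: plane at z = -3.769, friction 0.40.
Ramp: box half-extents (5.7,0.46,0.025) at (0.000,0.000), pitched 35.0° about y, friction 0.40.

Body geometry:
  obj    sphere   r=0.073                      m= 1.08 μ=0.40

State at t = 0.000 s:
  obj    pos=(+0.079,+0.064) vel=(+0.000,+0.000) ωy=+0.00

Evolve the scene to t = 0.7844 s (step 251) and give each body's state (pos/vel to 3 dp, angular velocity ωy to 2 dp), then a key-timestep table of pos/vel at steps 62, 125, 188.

State at t = 0.7844 s:
  obj    pos=(+1.460,-0.902) vel=(+3.520,-2.464) ωy=+58.85

Key-timestep trajectory:
   step    t(s)  obj.x    obj.z    obj.vx   obj.vz 
     62  0.1938   +0.163  +0.005  +0.870  -0.609
    125  0.3906   +0.422  -0.176  +1.753  -1.227
    188  0.5875   +0.854  -0.478  +2.636  -1.846


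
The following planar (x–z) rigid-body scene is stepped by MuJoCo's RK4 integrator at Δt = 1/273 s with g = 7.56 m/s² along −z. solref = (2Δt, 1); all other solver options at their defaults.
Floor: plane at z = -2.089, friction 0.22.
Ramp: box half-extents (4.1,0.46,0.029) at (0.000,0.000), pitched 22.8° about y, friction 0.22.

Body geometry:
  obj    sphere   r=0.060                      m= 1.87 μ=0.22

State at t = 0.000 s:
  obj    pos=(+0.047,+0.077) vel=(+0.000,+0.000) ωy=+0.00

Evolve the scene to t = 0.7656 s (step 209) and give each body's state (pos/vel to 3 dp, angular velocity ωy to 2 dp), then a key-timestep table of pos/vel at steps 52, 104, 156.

State at t = 0.7656 s:
  obj    pos=(+0.612,-0.161) vel=(+1.477,-0.621) ωy=+26.70

Key-timestep trajectory:
   step    t(s)  obj.x    obj.z    obj.vx   obj.vz 
     52  0.1905   +0.082  +0.062  +0.368  -0.154
    104  0.3810   +0.187  +0.018  +0.735  -0.309
    156  0.5714   +0.362  -0.056  +1.102  -0.463


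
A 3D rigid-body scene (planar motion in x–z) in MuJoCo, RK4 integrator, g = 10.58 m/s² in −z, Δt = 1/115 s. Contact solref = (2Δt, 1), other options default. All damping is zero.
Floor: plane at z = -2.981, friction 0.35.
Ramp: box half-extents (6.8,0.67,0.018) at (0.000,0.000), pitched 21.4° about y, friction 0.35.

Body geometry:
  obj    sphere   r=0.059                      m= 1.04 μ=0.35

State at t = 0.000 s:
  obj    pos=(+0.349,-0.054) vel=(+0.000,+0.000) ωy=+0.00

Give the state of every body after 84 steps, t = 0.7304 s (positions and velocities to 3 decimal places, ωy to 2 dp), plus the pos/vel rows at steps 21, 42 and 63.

State at t = 0.7304 s:
  obj    pos=(+1.034,-0.323) vel=(+1.875,-0.735) ωy=+34.13

Key-timestep trajectory:
   step    t(s)  obj.x    obj.z    obj.vx   obj.vz 
     21  0.1826   +0.392  -0.071  +0.469  -0.184
     42  0.3652   +0.520  -0.121  +0.938  -0.367
     63  0.5478   +0.734  -0.205  +1.406  -0.551


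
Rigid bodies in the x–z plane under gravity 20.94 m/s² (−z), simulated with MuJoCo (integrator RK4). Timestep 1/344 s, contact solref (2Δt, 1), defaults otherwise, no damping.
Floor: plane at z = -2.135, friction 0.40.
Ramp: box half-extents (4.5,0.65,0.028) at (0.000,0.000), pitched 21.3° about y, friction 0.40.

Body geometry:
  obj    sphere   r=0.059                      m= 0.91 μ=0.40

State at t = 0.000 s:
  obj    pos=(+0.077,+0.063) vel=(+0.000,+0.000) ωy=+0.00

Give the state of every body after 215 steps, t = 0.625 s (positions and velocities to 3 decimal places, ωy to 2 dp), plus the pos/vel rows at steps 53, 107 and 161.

State at t = 0.625 s:
  obj    pos=(+1.066,-0.322) vel=(+3.164,-1.234) ωy=+57.55

Key-timestep trajectory:
   step    t(s)  obj.x    obj.z    obj.vx   obj.vz 
     53  0.1541   +0.137  +0.040  +0.780  -0.304
    107  0.3110   +0.322  -0.032  +1.575  -0.614
    161  0.4680   +0.632  -0.153  +2.369  -0.924


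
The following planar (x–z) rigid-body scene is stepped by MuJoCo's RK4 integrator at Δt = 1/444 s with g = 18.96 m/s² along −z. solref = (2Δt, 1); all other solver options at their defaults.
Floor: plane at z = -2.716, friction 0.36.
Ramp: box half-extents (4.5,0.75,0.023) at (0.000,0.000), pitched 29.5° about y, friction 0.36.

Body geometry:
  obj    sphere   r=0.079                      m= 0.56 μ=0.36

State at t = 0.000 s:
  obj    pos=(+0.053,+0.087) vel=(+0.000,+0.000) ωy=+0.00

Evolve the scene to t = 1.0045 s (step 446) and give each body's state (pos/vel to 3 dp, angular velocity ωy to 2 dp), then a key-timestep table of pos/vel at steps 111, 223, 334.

State at t = 1.0045 s:
  obj    pos=(+2.982,-1.570) vel=(+5.830,-3.299) ωy=+84.79

Key-timestep trajectory:
   step    t(s)  obj.x    obj.z    obj.vx   obj.vz 
    111  0.2500   +0.235  -0.015  +1.451  -0.821
    223  0.5023   +0.785  -0.327  +2.915  -1.649
    334  0.7523   +1.695  -0.842  +4.366  -2.470


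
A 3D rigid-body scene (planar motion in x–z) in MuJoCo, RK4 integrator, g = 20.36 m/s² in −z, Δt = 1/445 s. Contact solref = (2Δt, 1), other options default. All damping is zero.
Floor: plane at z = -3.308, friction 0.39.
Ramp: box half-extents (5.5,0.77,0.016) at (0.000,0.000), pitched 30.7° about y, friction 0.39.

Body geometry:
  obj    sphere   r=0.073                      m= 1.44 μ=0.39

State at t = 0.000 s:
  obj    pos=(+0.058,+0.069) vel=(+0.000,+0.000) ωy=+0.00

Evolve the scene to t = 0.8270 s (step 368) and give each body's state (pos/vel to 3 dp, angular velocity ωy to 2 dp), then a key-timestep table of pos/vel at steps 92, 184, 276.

State at t = 0.8270 s:
  obj    pos=(+2.241,-1.227) vel=(+5.280,-3.135) ωy=+84.10

Key-timestep trajectory:
   step    t(s)  obj.x    obj.z    obj.vx   obj.vz 
     92  0.2067   +0.195  -0.012  +1.320  -0.784
    184  0.4135   +0.604  -0.255  +2.640  -1.567
    276  0.6202   +1.286  -0.660  +3.960  -2.351


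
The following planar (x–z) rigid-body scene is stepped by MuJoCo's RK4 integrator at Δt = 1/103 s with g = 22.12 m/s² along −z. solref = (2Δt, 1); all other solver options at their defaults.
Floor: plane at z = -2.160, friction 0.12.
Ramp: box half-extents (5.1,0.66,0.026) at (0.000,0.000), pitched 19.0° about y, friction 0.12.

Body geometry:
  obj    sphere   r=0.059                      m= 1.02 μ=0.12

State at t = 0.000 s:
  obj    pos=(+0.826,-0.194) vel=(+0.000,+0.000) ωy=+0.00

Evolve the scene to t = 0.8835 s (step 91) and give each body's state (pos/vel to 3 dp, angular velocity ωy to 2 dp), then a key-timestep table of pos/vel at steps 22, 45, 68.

State at t = 0.8835 s:
  obj    pos=(+2.724,-0.848) vel=(+4.297,-1.480) ωy=+76.97

Key-timestep trajectory:
   step    t(s)  obj.x    obj.z    obj.vx   obj.vz 
     22  0.2136   +0.937  -0.233  +1.039  -0.358
     45  0.4369   +1.290  -0.354  +2.125  -0.732
     68  0.6602   +1.886  -0.560  +3.211  -1.106


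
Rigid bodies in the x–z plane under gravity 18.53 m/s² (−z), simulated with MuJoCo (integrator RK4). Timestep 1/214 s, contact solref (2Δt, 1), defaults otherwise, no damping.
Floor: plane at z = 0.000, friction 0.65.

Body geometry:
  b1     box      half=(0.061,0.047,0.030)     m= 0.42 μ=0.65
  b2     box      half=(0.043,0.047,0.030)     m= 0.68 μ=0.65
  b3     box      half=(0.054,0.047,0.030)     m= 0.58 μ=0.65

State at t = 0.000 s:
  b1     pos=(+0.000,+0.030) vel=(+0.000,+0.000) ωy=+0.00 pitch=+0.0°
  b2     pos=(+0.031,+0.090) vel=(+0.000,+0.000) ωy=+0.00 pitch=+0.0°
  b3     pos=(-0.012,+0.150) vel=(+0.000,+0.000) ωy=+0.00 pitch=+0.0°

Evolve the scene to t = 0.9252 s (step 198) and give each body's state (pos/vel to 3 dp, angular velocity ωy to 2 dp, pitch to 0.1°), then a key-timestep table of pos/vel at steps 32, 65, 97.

State at t = 0.9252 s:
  b1     pos=(+0.000,+0.030) vel=(+0.000,+0.000) ωy=+0.00 pitch=+0.0°
  b2     pos=(+0.031,+0.090) vel=(+0.000,+0.000) ωy=+0.00 pitch=+0.0°
  b3     pos=(-0.140,+0.030) vel=(+0.000,+0.000) ωy=+0.00 pitch=+180.0°

Key-timestep trajectory:
   step    t(s)  b1.x    b1.z    b1.vx   b1.vz   b2.x    b2.z    b2.vx   b2.vz   b3.x    b3.z    b3.vx   b3.vz 
     32  0.1495   +0.000  +0.030  +0.000  +0.000   +0.031  +0.090  +0.000  +0.001   -0.013  +0.150  -0.018  +0.000
     65  0.3037   +0.000  +0.030  +0.001  +0.000   +0.031  +0.090  +0.001  +0.000   -0.025  +0.147  -0.197  -0.091
     97  0.4533   +0.000  +0.030  +0.000  +0.000   +0.031  +0.090  +0.001  +0.000   -0.093  +0.103  -0.679  -0.498


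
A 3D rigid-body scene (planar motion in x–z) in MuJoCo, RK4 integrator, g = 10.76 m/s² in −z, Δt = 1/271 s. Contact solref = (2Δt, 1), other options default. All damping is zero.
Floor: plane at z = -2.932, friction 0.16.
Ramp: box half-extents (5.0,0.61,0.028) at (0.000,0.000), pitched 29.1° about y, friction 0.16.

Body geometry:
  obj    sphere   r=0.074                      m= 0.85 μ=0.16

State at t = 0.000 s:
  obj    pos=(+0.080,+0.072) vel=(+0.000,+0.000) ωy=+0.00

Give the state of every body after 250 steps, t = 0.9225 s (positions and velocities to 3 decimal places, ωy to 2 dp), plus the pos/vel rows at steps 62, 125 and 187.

State at t = 0.9225 s:
  obj    pos=(+1.470,-0.702) vel=(+3.013,-1.677) ωy=+46.59

Key-timestep trajectory:
   step    t(s)  obj.x    obj.z    obj.vx   obj.vz 
     62  0.2288   +0.166  +0.025  +0.747  -0.416
    125  0.4613   +0.428  -0.121  +1.507  -0.839
    187  0.6900   +0.858  -0.361  +2.254  -1.255


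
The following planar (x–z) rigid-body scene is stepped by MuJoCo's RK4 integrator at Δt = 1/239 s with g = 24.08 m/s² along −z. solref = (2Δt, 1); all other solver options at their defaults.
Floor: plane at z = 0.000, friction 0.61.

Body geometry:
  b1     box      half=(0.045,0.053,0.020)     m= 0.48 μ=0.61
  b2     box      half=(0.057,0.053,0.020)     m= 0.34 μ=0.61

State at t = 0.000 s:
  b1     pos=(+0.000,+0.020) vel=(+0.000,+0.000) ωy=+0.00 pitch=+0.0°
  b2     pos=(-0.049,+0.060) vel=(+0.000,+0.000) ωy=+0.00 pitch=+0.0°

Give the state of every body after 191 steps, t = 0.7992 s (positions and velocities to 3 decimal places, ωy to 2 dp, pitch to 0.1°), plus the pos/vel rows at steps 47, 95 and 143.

State at t = 0.7992 s:
  b1     pos=(+0.000,+0.020) vel=(+0.001,+0.000) ωy=+0.00 pitch=+0.0°
  b2     pos=(-0.061,+0.052) vel=(-0.001,-0.001) ωy=+0.03 pitch=-40.9°

Key-timestep trajectory:
   step    t(s)  b1.x    b1.z    b1.vx   b1.vz   b2.x    b2.z    b2.vx   b2.vz 
     47  0.1967   +0.000  +0.020  +0.000  +0.000   -0.061  +0.053  +0.220  -0.113
     95  0.3975   +0.000  +0.020  +0.001  +0.000   -0.061  +0.053  -0.001  -0.001
    143  0.5983   +0.000  +0.020  +0.001  +0.000   -0.061  +0.053  -0.001  -0.001


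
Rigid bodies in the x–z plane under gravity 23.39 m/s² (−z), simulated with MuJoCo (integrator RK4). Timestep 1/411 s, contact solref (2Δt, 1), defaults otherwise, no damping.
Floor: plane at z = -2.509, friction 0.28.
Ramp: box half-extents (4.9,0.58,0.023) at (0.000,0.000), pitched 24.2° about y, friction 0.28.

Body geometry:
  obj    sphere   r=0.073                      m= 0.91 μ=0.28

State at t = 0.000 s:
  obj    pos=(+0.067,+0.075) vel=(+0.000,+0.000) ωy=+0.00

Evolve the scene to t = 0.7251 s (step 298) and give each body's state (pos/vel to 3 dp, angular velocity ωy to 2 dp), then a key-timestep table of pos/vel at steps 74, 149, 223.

State at t = 0.7251 s:
  obj    pos=(+1.709,-0.663) vel=(+4.529,-2.036) ωy=+68.02

Key-timestep trajectory:
   step    t(s)  obj.x    obj.z    obj.vx   obj.vz 
     74  0.1800   +0.168  +0.030  +1.125  -0.506
    149  0.3625   +0.478  -0.109  +2.265  -1.018
    223  0.5426   +0.987  -0.338  +3.390  -1.523


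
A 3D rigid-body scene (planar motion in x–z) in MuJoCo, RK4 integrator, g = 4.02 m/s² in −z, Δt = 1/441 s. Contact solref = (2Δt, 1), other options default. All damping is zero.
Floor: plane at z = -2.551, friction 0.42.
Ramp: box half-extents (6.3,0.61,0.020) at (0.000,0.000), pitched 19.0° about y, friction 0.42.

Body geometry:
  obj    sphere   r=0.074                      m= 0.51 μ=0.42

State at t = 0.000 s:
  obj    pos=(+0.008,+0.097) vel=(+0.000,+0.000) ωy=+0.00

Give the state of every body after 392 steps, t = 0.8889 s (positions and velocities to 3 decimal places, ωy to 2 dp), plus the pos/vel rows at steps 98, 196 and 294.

State at t = 0.8889 s:
  obj    pos=(+0.357,-0.024) vel=(+0.786,-0.271) ωy=+11.23

Key-timestep trajectory:
   step    t(s)  obj.x    obj.z    obj.vx   obj.vz 
     98  0.2222   +0.030  +0.089  +0.196  -0.068
    196  0.4444   +0.095  +0.067  +0.393  -0.135
    294  0.6667   +0.204  +0.029  +0.589  -0.203


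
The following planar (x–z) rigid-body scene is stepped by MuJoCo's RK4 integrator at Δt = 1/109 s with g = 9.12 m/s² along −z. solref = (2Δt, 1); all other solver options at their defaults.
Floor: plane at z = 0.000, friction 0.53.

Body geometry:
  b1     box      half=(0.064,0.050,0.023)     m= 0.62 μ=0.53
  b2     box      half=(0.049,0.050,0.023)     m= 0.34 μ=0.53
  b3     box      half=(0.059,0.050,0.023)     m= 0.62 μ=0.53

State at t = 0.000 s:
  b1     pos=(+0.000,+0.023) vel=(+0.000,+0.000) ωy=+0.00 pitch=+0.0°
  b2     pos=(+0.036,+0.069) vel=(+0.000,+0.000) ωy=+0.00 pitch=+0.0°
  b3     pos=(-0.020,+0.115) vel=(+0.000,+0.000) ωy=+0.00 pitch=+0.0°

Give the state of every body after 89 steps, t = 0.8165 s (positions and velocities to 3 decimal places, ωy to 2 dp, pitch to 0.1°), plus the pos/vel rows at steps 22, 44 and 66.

State at t = 0.8165 s:
  b1     pos=(+0.000,+0.023) vel=(+0.000,+0.000) ωy=+0.00 pitch=+0.0°
  b2     pos=(+0.037,+0.069) vel=(+0.001,+0.000) ωy=+0.00 pitch=+0.0°
  b3     pos=(-0.034,+0.103) vel=(+0.000,-0.001) ωy=+0.04 pitch=-43.7°

Key-timestep trajectory:
   step    t(s)  b1.x    b1.z    b1.vx   b1.vz   b2.x    b2.z    b2.vx   b2.vz   b3.x    b3.z    b3.vx   b3.vz 
     22  0.2018   +0.000  +0.023  -0.001  +0.000   +0.036  +0.069  -0.001  +0.000   -0.037  +0.102  -0.120  +0.052
     44  0.4037   +0.000  +0.023  +0.000  +0.000   +0.036  +0.069  +0.001  +0.000   -0.033  +0.103  -0.017  +0.003
     66  0.6055   +0.000  +0.023  +0.000  +0.000   +0.037  +0.069  +0.001  +0.000   -0.033  +0.104  +0.000  -0.001


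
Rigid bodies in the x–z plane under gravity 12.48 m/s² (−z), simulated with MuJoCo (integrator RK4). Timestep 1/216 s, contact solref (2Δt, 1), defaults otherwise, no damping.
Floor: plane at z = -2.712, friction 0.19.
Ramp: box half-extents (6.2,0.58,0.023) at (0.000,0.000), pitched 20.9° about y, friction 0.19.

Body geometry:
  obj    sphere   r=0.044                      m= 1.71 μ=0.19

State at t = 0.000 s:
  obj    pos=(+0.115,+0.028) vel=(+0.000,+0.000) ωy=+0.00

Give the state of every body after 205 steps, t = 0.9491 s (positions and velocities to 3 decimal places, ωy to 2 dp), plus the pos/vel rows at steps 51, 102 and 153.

State at t = 0.9491 s:
  obj    pos=(+1.453,-0.483) vel=(+2.820,-1.077) ωy=+68.58

Key-timestep trajectory:
   step    t(s)  obj.x    obj.z    obj.vx   obj.vz 
     51  0.2361   +0.198  -0.004  +0.702  -0.268
    102  0.4722   +0.446  -0.099  +1.403  -0.536
    153  0.7083   +0.860  -0.257  +2.104  -0.804


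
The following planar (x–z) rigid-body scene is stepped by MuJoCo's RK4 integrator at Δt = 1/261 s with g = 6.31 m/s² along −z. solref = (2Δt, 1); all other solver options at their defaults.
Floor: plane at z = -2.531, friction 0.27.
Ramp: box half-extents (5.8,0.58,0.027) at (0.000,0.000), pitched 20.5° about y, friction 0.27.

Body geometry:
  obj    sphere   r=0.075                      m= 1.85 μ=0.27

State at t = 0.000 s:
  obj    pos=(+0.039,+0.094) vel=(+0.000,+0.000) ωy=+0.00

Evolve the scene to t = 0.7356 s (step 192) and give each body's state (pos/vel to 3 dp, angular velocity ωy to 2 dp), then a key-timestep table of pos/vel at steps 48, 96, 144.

State at t = 0.7356 s:
  obj    pos=(+0.439,-0.055) vel=(+1.088,-0.407) ωy=+15.48

Key-timestep trajectory:
   step    t(s)  obj.x    obj.z    obj.vx   obj.vz 
     48  0.1839   +0.064  +0.085  +0.272  -0.102
     96  0.3678   +0.139  +0.057  +0.544  -0.203
    144  0.5517   +0.264  +0.010  +0.816  -0.305


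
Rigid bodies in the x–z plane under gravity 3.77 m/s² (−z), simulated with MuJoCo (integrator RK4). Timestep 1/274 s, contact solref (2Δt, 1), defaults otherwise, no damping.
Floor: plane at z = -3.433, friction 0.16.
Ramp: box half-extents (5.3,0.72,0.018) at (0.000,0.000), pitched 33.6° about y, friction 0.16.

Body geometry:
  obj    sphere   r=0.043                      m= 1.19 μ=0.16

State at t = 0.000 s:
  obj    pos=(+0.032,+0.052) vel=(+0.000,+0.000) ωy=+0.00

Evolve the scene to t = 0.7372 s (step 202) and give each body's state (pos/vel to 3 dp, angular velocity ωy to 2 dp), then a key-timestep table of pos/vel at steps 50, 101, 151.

State at t = 0.7372 s:
  obj    pos=(+0.391,-0.186) vel=(+0.971,-0.651) ωy=+21.49

Key-timestep trajectory:
   step    t(s)  obj.x    obj.z    obj.vx   obj.vz 
     50  0.1825   +0.054  +0.037  +0.240  -0.161
    101  0.3686   +0.122  -0.008  +0.487  -0.321
    151  0.5511   +0.232  -0.081  +0.726  -0.486


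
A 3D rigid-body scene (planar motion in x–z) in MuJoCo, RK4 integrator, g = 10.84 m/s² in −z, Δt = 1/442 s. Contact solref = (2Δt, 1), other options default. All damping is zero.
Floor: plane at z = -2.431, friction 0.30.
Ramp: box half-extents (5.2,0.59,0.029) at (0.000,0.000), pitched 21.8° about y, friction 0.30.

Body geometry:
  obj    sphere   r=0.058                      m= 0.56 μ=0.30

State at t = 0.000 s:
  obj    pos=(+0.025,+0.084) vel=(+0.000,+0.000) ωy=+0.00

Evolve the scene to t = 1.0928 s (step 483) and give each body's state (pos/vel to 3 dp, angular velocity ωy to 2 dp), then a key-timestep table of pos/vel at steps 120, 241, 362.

State at t = 1.0928 s:
  obj    pos=(+1.619,-0.554) vel=(+2.918,-1.167) ωy=+54.17

Key-timestep trajectory:
   step    t(s)  obj.x    obj.z    obj.vx   obj.vz 
    120  0.2715   +0.123  +0.044  +0.725  -0.290
    241  0.5452   +0.422  -0.075  +1.456  -0.582
    362  0.8190   +0.920  -0.274  +2.187  -0.875


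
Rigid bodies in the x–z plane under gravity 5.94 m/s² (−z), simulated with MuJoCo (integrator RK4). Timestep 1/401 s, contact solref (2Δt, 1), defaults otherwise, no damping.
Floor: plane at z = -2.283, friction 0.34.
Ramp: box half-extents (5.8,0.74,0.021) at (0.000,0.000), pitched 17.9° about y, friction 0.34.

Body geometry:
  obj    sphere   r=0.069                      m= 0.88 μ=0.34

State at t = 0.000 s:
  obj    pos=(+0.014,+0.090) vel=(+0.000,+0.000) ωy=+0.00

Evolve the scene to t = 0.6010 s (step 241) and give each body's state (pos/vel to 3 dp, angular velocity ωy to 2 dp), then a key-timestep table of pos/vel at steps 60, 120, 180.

State at t = 0.6010 s:
  obj    pos=(+0.238,+0.018) vel=(+0.746,-0.241) ωy=+11.36

Key-timestep trajectory:
   step    t(s)  obj.x    obj.z    obj.vx   obj.vz 
     60  0.1496   +0.028  +0.086  +0.186  -0.060
    120  0.2993   +0.070  +0.072  +0.371  -0.120
    180  0.4489   +0.139  +0.050  +0.557  -0.180


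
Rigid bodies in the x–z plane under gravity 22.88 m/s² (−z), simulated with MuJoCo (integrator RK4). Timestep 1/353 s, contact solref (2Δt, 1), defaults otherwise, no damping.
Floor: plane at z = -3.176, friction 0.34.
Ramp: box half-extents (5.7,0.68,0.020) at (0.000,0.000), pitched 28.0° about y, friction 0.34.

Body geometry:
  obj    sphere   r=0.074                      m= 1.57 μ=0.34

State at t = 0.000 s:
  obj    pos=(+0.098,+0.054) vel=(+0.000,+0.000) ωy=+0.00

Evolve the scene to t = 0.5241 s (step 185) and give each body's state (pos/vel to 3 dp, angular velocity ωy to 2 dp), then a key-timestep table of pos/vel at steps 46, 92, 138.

State at t = 0.5241 s:
  obj    pos=(+1.029,-0.440) vel=(+3.550,-1.888) ωy=+54.33

Key-timestep trajectory:
   step    t(s)  obj.x    obj.z    obj.vx   obj.vz 
     46  0.1303   +0.156  +0.024  +0.883  -0.469
     92  0.2606   +0.328  -0.068  +1.766  -0.939
    138  0.3909   +0.616  -0.221  +2.649  -1.408


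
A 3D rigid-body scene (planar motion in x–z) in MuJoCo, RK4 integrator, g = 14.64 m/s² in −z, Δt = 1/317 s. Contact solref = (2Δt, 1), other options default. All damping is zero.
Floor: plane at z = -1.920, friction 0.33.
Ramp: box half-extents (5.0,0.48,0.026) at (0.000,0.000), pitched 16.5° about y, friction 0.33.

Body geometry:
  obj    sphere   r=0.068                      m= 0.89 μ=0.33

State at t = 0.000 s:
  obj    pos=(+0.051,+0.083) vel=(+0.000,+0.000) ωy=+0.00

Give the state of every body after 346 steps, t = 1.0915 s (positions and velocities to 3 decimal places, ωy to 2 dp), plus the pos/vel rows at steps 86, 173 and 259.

State at t = 1.0915 s:
  obj    pos=(+1.747,-0.420) vel=(+3.108,-0.921) ωy=+47.67

Key-timestep trajectory:
   step    t(s)  obj.x    obj.z    obj.vx   obj.vz 
     86  0.2713   +0.156  +0.052  +0.773  -0.229
    173  0.5457   +0.475  -0.043  +1.554  -0.460
    259  0.8170   +1.002  -0.199  +2.327  -0.689


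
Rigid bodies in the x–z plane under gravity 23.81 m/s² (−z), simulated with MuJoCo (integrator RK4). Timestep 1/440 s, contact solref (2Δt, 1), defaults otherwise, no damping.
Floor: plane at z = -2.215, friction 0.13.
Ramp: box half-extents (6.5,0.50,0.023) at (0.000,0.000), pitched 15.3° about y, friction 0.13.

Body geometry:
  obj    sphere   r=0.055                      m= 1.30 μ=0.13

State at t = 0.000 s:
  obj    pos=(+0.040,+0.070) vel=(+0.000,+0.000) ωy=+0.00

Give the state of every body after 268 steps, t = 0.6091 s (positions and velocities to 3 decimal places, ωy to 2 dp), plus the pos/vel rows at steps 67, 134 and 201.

State at t = 0.6091 s:
  obj    pos=(+0.843,-0.150) vel=(+2.637,-0.721) ωy=+49.69

Key-timestep trajectory:
   step    t(s)  obj.x    obj.z    obj.vx   obj.vz 
     67  0.1523   +0.090  +0.056  +0.659  -0.180
    134  0.3045   +0.241  +0.015  +1.318  -0.361
    201  0.4568   +0.492  -0.054  +1.978  -0.541


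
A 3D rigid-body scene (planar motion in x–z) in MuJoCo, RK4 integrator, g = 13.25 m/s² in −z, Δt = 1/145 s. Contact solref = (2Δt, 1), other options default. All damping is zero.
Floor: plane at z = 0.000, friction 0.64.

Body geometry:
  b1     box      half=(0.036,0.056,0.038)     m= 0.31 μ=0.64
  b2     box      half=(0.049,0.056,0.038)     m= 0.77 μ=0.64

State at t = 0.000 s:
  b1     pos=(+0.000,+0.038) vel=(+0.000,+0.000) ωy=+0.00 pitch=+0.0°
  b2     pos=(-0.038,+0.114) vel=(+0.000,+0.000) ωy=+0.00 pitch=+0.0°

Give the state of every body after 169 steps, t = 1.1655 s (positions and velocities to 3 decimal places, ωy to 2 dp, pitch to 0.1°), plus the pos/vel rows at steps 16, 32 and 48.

State at t = 1.1655 s:
  b1     pos=(+0.000,+0.038) vel=(+0.000,+0.000) ωy=+0.00 pitch=+0.0°
  b2     pos=(-0.086,+0.049) vel=(+0.000,+0.000) ωy=+0.00 pitch=-90.0°

Key-timestep trajectory:
   step    t(s)  b1.x    b1.z    b1.vx   b1.vz   b2.x    b2.z    b2.vx   b2.vz 
     16  0.1103   +0.000  +0.038  +0.001  +0.000   -0.041  +0.113  -0.061  -0.007
     32  0.2207   +0.000  +0.038  +0.002  +0.000   -0.056  +0.108  -0.248  -0.145
     48  0.3310   +0.000  +0.038  +0.000  +0.000   -0.090  +0.043  -0.154  -0.082


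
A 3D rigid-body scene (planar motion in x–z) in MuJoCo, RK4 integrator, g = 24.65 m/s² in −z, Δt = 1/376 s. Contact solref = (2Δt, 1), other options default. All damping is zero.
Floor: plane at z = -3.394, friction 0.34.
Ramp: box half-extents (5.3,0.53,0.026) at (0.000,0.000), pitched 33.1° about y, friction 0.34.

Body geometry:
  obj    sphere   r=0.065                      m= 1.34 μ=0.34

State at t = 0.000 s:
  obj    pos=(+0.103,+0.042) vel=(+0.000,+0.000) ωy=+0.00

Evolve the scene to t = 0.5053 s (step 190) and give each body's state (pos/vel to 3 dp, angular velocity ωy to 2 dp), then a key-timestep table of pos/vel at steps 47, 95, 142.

State at t = 0.5053 s:
  obj    pos=(+1.131,-0.629) vel=(+4.071,-2.654) ωy=+74.73

Key-timestep trajectory:
   step    t(s)  obj.x    obj.z    obj.vx   obj.vz 
     47  0.1250   +0.166  +0.001  +1.007  -0.657
     95  0.2527   +0.360  -0.126  +2.035  -1.327
    142  0.3777   +0.677  -0.333  +3.042  -1.983


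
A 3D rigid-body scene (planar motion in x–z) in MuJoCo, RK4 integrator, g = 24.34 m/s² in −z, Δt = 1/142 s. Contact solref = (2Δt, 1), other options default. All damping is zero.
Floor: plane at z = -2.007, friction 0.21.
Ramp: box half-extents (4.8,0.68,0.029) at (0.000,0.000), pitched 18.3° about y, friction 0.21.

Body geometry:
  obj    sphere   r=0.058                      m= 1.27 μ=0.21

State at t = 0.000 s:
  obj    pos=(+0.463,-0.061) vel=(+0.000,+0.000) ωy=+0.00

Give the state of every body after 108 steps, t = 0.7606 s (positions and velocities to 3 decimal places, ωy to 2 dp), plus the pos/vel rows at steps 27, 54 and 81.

State at t = 0.7606 s:
  obj    pos=(+1.962,-0.557) vel=(+3.942,-1.304) ωy=+71.56

Key-timestep trajectory:
   step    t(s)  obj.x    obj.z    obj.vx   obj.vz 
     27  0.1901   +0.557  -0.092  +0.986  -0.326
     54  0.3803   +0.838  -0.185  +1.971  -0.652
     81  0.5704   +1.306  -0.340  +2.956  -0.978


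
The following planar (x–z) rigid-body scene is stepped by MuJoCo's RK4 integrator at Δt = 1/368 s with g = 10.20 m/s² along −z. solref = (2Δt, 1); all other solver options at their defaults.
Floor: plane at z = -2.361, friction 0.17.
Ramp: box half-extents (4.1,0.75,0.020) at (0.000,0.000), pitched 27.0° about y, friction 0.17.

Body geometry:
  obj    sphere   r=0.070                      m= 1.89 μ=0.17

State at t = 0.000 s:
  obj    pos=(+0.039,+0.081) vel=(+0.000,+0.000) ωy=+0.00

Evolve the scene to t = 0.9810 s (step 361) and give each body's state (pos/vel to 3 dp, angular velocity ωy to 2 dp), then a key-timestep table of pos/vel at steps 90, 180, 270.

State at t = 0.9810 s:
  obj    pos=(+1.457,-0.642) vel=(+2.891,-1.473) ωy=+46.35

Key-timestep trajectory:
   step    t(s)  obj.x    obj.z    obj.vx   obj.vz 
     90  0.2446   +0.127  +0.036  +0.721  -0.367
    180  0.4891   +0.392  -0.099  +1.442  -0.735
    270  0.7337   +0.832  -0.323  +2.162  -1.102


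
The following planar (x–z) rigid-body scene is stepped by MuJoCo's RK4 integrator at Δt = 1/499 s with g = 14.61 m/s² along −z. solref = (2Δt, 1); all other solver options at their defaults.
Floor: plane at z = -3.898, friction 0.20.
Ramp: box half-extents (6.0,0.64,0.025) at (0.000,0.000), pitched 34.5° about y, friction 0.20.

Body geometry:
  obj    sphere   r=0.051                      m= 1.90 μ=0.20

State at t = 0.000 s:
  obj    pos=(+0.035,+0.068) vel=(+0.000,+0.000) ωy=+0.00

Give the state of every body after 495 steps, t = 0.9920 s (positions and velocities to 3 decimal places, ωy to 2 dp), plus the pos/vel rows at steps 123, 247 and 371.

State at t = 0.9920 s:
  obj    pos=(+2.432,-1.579) vel=(+4.832,-3.321) ωy=+114.96

Key-timestep trajectory:
   step    t(s)  obj.x    obj.z    obj.vx   obj.vz 
    123  0.2465   +0.183  -0.034  +1.201  -0.825
    247  0.4950   +0.632  -0.342  +2.411  -1.657
    371  0.7435   +1.382  -0.857  +3.622  -2.489


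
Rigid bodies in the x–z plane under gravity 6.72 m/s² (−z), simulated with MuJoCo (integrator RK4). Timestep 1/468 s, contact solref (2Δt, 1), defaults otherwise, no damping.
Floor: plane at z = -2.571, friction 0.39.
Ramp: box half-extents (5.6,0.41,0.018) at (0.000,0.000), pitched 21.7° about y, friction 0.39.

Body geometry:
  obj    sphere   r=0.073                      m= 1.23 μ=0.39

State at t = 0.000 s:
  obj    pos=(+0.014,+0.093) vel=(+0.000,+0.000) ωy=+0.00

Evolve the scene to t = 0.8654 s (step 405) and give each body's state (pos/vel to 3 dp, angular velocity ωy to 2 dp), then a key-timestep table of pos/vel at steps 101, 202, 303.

State at t = 0.8654 s:
  obj    pos=(+0.631,-0.153) vel=(+1.427,-0.568) ωy=+21.04

Key-timestep trajectory:
   step    t(s)  obj.x    obj.z    obj.vx   obj.vz 
    101  0.2158   +0.052  +0.077  +0.356  -0.142
    202  0.4316   +0.167  +0.031  +0.712  -0.283
    303  0.6474   +0.359  -0.045  +1.068  -0.425


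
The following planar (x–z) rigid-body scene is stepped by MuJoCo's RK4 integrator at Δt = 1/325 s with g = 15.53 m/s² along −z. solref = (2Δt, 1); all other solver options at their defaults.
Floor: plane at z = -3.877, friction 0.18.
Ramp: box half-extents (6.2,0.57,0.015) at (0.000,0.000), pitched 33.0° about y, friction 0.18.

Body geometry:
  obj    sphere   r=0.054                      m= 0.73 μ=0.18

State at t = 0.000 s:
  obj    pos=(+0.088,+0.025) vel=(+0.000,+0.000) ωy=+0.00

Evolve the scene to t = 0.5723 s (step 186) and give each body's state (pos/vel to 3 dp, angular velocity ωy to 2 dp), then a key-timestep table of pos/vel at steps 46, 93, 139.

State at t = 0.5723 s:
  obj    pos=(+0.928,-0.521) vel=(+2.936,-1.904) ωy=+62.08

Key-timestep trajectory:
   step    t(s)  obj.x    obj.z    obj.vx   obj.vz 
     46  0.1415   +0.140  -0.008  +0.727  -0.471
     93  0.2862   +0.298  -0.111  +1.466  -0.959
    139  0.4277   +0.557  -0.280  +2.198  -1.416
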